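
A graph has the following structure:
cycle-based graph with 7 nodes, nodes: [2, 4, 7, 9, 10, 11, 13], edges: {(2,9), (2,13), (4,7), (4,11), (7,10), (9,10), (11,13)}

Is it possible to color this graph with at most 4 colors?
Yes, G is 4-colorable

A valid 4-coloring: color 1: [7, 9, 11]; color 2: [2, 4, 10]; color 3: [13].
(χ(G) = 3 ≤ 4.)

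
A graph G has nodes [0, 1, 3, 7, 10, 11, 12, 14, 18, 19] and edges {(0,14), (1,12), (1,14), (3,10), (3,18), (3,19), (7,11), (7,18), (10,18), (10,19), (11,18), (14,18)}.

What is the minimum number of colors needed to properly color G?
χ(G) = 3

Clique number ω(G) = 3 (lower bound: χ ≥ ω).
The clique on [7, 11, 18] has size 3, forcing χ ≥ 3, and the coloring below uses 3 colors, so χ(G) = 3.
A valid 3-coloring: color 1: [0, 1, 18, 19]; color 2: [7, 10, 12, 14]; color 3: [3, 11].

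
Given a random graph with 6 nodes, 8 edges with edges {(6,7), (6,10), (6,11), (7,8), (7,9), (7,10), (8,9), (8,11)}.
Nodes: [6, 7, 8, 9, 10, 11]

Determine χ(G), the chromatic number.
Clique number ω(G) = 3 (lower bound: χ ≥ ω).
The clique on [7, 8, 9] has size 3, forcing χ ≥ 3, and the coloring below uses 3 colors, so χ(G) = 3.
A valid 3-coloring: color 1: [7, 11]; color 2: [6, 8]; color 3: [9, 10].

χ(G) = 3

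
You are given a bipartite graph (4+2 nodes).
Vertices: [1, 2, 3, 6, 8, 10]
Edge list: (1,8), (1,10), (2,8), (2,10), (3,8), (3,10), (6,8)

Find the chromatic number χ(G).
Clique number ω(G) = 2 (lower bound: χ ≥ ω).
The graph is bipartite (no odd cycle), so 2 colors suffice: χ(G) = 2.
A valid 2-coloring: color 1: [8, 10]; color 2: [1, 2, 3, 6].

χ(G) = 2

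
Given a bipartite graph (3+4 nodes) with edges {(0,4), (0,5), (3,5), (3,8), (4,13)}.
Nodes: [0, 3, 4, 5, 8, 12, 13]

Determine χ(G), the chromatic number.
χ(G) = 2

Clique number ω(G) = 2 (lower bound: χ ≥ ω).
The graph is bipartite (no odd cycle), so 2 colors suffice: χ(G) = 2.
A valid 2-coloring: color 1: [0, 3, 12, 13]; color 2: [4, 5, 8].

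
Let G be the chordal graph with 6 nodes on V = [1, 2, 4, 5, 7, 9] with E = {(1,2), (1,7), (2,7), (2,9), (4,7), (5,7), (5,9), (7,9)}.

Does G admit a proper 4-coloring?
A valid 4-coloring: color 1: [7]; color 2: [1, 4, 9]; color 3: [2, 5].
(χ(G) = 3 ≤ 4.)

Yes, G is 4-colorable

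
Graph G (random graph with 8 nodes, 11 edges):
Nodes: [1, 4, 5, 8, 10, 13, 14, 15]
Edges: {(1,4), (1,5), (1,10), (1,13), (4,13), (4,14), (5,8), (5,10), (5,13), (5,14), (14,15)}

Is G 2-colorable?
The clique on vertices [1, 4, 13] has size 3 > 2, so it alone needs 3 colors.

No, G is not 2-colorable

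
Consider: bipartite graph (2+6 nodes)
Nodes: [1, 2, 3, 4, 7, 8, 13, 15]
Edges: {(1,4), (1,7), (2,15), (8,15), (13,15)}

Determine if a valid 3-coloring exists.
Yes, G is 3-colorable

A valid 3-coloring: color 1: [1, 3, 15]; color 2: [2, 4, 7, 8, 13].
(χ(G) = 2 ≤ 3.)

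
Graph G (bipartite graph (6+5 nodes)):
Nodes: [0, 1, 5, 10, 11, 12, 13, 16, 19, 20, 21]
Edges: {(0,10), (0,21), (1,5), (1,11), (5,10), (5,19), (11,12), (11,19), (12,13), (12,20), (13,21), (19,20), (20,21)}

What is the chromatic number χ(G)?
χ(G) = 2

Clique number ω(G) = 2 (lower bound: χ ≥ ω).
The graph is bipartite (no odd cycle), so 2 colors suffice: χ(G) = 2.
A valid 2-coloring: color 1: [1, 10, 12, 16, 19, 21]; color 2: [0, 5, 11, 13, 20].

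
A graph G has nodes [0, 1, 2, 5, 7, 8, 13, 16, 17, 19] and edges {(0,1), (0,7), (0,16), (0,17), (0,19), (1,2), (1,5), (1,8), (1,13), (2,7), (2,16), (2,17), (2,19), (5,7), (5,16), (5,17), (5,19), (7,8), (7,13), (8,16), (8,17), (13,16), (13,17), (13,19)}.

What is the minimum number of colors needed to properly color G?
χ(G) = 2

Clique number ω(G) = 2 (lower bound: χ ≥ ω).
The graph is bipartite (no odd cycle), so 2 colors suffice: χ(G) = 2.
A valid 2-coloring: color 1: [1, 7, 16, 17, 19]; color 2: [0, 2, 5, 8, 13].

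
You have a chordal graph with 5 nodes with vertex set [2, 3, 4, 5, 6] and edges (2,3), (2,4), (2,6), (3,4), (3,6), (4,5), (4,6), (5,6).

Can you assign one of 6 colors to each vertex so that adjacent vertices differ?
A valid 6-coloring: color 1: [4]; color 2: [6]; color 3: [2, 5]; color 4: [3].
(χ(G) = 4 ≤ 6.)

Yes, G is 6-colorable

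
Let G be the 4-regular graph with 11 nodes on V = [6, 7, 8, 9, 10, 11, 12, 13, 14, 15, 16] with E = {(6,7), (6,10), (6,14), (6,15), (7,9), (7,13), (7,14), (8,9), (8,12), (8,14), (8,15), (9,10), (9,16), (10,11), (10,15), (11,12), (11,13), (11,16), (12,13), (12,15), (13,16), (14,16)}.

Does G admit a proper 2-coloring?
No, G is not 2-colorable

The clique on vertices [6, 10, 15] has size 3 > 2, so it alone needs 3 colors.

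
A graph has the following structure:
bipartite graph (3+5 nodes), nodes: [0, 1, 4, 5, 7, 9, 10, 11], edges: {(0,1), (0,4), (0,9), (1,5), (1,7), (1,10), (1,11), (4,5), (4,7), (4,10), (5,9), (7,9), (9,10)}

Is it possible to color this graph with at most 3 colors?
Yes, G is 3-colorable

A valid 3-coloring: color 1: [1, 4, 9]; color 2: [0, 5, 7, 10, 11].
(χ(G) = 2 ≤ 3.)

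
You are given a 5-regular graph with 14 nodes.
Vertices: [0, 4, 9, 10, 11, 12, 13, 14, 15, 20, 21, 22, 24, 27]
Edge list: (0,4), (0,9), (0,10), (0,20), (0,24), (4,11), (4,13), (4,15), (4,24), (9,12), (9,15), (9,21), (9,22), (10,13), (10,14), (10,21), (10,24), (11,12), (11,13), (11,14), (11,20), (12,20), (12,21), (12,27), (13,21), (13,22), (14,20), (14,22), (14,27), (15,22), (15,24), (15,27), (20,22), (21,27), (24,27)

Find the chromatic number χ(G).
Clique number ω(G) = 3 (lower bound: χ ≥ ω).
The clique on [0, 10, 24] has size 3, forcing χ ≥ 3, and the coloring below uses 3 colors, so χ(G) = 3.
A valid 3-coloring: color 1: [0, 12, 13, 14, 15]; color 2: [11, 21, 22, 24]; color 3: [4, 9, 10, 20, 27].

χ(G) = 3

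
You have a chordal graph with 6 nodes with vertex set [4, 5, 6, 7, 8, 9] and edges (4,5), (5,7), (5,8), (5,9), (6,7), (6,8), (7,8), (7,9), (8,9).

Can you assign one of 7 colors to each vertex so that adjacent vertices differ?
A valid 7-coloring: color 1: [4, 7]; color 2: [8]; color 3: [5, 6]; color 4: [9].
(χ(G) = 4 ≤ 7.)

Yes, G is 7-colorable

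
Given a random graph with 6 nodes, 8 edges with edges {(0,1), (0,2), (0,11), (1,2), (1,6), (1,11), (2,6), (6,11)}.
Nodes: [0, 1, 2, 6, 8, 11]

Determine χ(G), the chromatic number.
χ(G) = 3

Clique number ω(G) = 3 (lower bound: χ ≥ ω).
The clique on [0, 1, 2] has size 3, forcing χ ≥ 3, and the coloring below uses 3 colors, so χ(G) = 3.
A valid 3-coloring: color 1: [1, 8]; color 2: [2, 11]; color 3: [0, 6].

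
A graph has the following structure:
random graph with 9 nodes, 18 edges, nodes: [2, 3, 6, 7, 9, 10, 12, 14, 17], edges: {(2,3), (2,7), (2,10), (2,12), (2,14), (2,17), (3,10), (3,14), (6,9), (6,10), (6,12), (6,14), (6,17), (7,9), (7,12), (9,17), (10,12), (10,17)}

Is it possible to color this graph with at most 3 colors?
Suppose a proper 3-coloring c exists. The clique [2, 3, 10] takes 3 distinct colors; by symmetry let c(2) = 1, c(3) = 2, c(10) = 3.
- Vertex 12: neighbors [2, 10] already have colors [1, 3] ⇒ c(12) = 2.
- Vertex 6: neighbors [12, 10] already have colors [2, 3] ⇒ c(6) = 1.
- Vertex 7: neighbors [2, 12] already have colors [1, 2] ⇒ c(7) = 3.
- Vertex 9: neighbors [6, 7] already have colors [1, 3] ⇒ c(9) = 2.
- Vertex 17: neighbors [2, 9, 10] already have colors [1, 2, 3] — all 3 colors blocked. Contradiction.
The forced assignments end in a contradiction, so G has no proper 3-coloring (χ ≥ 4).

No, G is not 3-colorable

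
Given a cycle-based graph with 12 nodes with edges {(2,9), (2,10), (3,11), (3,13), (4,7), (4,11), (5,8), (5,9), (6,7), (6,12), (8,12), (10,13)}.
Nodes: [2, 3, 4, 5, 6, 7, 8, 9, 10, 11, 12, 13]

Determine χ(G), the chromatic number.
χ(G) = 2

Clique number ω(G) = 2 (lower bound: χ ≥ ω).
The graph is bipartite (no odd cycle), so 2 colors suffice: χ(G) = 2.
A valid 2-coloring: color 1: [3, 4, 6, 8, 9, 10]; color 2: [2, 5, 7, 11, 12, 13].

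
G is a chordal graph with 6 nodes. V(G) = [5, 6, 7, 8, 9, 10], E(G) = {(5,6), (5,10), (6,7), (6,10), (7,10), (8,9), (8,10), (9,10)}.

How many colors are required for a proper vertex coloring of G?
Clique number ω(G) = 3 (lower bound: χ ≥ ω).
The clique on [8, 9, 10] has size 3, forcing χ ≥ 3, and the coloring below uses 3 colors, so χ(G) = 3.
A valid 3-coloring: color 1: [10]; color 2: [6, 9]; color 3: [5, 7, 8].

χ(G) = 3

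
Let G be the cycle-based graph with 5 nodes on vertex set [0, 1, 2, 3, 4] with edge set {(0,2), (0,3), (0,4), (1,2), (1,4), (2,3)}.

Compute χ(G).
χ(G) = 3

Clique number ω(G) = 3 (lower bound: χ ≥ ω).
The clique on [0, 2, 3] has size 3, forcing χ ≥ 3, and the coloring below uses 3 colors, so χ(G) = 3.
A valid 3-coloring: color 1: [2, 4]; color 2: [0, 1]; color 3: [3].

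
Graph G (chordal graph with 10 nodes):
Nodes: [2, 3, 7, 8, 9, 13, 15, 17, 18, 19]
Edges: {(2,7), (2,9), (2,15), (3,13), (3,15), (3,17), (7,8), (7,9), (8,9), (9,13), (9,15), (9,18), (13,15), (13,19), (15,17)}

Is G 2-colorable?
No, G is not 2-colorable

The clique on vertices [7, 8, 9] has size 3 > 2, so it alone needs 3 colors.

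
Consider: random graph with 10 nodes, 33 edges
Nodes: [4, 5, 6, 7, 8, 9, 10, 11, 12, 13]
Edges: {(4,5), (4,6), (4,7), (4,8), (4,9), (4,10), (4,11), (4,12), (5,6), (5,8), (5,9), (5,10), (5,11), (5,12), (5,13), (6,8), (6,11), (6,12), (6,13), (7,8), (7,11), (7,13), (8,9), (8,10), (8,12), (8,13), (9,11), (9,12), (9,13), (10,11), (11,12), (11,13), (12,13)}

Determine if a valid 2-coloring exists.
The clique on vertices [4, 5, 8, 9, 12] has size 5 > 2, so it alone needs 5 colors.

No, G is not 2-colorable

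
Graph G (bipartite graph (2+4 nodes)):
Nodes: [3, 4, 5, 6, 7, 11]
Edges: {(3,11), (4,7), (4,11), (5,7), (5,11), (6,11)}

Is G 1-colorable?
Edge (3,11) forces its endpoints to differ, so 1 color is not enough.

No, G is not 1-colorable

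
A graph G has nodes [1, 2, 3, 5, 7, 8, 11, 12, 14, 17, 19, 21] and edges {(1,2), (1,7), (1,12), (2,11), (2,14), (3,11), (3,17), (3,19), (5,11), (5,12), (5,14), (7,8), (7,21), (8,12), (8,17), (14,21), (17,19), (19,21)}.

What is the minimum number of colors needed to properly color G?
Clique number ω(G) = 3 (lower bound: χ ≥ ω).
The clique on [3, 17, 19] has size 3, forcing χ ≥ 3, and the coloring below uses 3 colors, so χ(G) = 3.
A valid 3-coloring: color 1: [1, 8, 11, 14, 19]; color 2: [2, 5, 17, 21]; color 3: [3, 7, 12].

χ(G) = 3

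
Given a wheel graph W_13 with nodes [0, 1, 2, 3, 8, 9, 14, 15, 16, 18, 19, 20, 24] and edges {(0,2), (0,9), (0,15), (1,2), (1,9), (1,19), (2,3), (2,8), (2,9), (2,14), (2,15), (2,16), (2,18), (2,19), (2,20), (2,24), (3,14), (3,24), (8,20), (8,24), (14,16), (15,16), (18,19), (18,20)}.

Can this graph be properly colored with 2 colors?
The clique on vertices [0, 2, 9] has size 3 > 2, so it alone needs 3 colors.

No, G is not 2-colorable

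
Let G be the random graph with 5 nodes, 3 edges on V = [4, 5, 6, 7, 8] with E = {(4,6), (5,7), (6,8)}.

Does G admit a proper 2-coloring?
Yes, G is 2-colorable

A valid 2-coloring: color 1: [5, 6]; color 2: [4, 7, 8].
(χ(G) = 2 ≤ 2.)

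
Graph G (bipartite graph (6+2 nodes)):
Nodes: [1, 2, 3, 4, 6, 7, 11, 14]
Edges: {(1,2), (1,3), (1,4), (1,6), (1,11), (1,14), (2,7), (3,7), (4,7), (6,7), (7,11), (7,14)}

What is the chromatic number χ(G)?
Clique number ω(G) = 2 (lower bound: χ ≥ ω).
The graph is bipartite (no odd cycle), so 2 colors suffice: χ(G) = 2.
A valid 2-coloring: color 1: [1, 7]; color 2: [2, 3, 4, 6, 11, 14].

χ(G) = 2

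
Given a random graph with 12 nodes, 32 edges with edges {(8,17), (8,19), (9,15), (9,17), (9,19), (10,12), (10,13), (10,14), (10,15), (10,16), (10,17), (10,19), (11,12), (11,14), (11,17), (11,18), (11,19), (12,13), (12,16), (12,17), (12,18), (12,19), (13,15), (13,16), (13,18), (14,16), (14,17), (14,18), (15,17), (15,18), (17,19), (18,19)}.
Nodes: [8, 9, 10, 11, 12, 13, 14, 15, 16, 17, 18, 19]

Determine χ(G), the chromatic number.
χ(G) = 4

Clique number ω(G) = 4 (lower bound: χ ≥ ω).
The clique on [10, 12, 13, 16] has size 4, forcing χ ≥ 4, and the coloring below uses 4 colors, so χ(G) = 4.
A valid 4-coloring: color 1: [16, 17, 18]; color 2: [13, 14, 19]; color 3: [8, 12, 15]; color 4: [9, 10, 11].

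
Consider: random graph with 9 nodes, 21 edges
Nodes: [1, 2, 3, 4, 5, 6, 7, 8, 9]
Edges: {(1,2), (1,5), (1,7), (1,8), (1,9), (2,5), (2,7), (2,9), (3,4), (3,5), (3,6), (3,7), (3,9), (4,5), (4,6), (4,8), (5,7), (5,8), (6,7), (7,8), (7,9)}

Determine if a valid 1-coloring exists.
No, G is not 1-colorable

The clique on vertices [1, 5, 7, 8] has size 4 > 1, so it alone needs 4 colors.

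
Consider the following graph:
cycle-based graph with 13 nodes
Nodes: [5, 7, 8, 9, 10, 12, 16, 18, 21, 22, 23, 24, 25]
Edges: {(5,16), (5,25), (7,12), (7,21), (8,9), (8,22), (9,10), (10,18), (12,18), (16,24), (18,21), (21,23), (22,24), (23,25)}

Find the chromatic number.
χ(G) = 3

Clique number ω(G) = 2 (lower bound: χ ≥ ω).
Odd cycle [9, 8, 22, 24, 16, 5, 25, 23, 21, 18, 10] needs 3 colors (χ ≥ 3).
The coloring below uses 3 colors, so χ(G) = 3.
A valid 3-coloring: color 1: [7, 9, 16, 18, 22, 25]; color 2: [5, 8, 10, 12, 21, 24]; color 3: [23].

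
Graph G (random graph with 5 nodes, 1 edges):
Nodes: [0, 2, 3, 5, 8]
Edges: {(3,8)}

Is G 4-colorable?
Yes, G is 4-colorable

A valid 4-coloring: color 1: [0, 2, 5, 8]; color 2: [3].
(χ(G) = 2 ≤ 4.)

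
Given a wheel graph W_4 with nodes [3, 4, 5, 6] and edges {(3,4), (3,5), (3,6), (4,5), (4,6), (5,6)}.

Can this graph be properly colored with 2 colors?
The clique on vertices [3, 4, 5, 6] has size 4 > 2, so it alone needs 4 colors.

No, G is not 2-colorable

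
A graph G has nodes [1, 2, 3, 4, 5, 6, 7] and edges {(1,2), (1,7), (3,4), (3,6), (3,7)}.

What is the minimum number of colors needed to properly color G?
Clique number ω(G) = 2 (lower bound: χ ≥ ω).
The graph is bipartite (no odd cycle), so 2 colors suffice: χ(G) = 2.
A valid 2-coloring: color 1: [1, 3, 5]; color 2: [2, 4, 6, 7].

χ(G) = 2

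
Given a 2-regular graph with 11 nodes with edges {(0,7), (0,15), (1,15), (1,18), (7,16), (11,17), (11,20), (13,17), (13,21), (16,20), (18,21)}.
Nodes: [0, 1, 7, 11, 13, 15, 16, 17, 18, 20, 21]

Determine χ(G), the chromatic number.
χ(G) = 3

Clique number ω(G) = 2 (lower bound: χ ≥ ω).
Odd cycle [21, 13, 17, 11, 20, 16, 7, 0, 15, 1, 18] needs 3 colors (χ ≥ 3).
The coloring below uses 3 colors, so χ(G) = 3.
A valid 3-coloring: color 1: [0, 1, 11, 13, 16]; color 2: [7, 15, 17, 20, 21]; color 3: [18].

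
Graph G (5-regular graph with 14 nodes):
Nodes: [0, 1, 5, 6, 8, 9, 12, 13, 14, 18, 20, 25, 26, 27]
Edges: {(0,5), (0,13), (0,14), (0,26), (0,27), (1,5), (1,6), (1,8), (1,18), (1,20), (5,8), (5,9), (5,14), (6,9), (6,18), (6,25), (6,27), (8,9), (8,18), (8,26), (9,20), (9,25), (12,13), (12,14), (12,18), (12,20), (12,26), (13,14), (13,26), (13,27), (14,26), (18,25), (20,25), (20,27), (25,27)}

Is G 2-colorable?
No, G is not 2-colorable

The clique on vertices [0, 13, 14, 26] has size 4 > 2, so it alone needs 4 colors.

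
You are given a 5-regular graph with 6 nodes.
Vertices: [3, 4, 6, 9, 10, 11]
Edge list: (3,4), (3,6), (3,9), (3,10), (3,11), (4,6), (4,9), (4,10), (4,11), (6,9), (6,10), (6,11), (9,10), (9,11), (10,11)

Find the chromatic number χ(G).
Clique number ω(G) = 6 (lower bound: χ ≥ ω).
The clique on [3, 4, 6, 9, 10, 11] has size 6, forcing χ ≥ 6, and the coloring below uses 6 colors, so χ(G) = 6.
A valid 6-coloring: color 1: [10]; color 2: [9]; color 3: [11]; color 4: [3]; color 5: [4]; color 6: [6].

χ(G) = 6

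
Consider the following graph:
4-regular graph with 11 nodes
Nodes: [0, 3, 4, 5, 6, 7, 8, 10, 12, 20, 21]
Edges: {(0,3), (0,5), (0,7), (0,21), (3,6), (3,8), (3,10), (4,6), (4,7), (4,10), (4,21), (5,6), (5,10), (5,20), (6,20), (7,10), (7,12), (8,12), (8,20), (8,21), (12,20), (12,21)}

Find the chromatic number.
χ(G) = 3

Clique number ω(G) = 3 (lower bound: χ ≥ ω).
The clique on [4, 7, 10] has size 3, forcing χ ≥ 3, and the coloring below uses 3 colors, so χ(G) = 3.
A valid 3-coloring: color 1: [3, 7, 20, 21]; color 2: [0, 6, 10, 12]; color 3: [4, 5, 8].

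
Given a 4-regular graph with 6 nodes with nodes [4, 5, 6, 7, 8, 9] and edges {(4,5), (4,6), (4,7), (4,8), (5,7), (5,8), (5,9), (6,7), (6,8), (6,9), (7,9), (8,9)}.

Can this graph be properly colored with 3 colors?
A valid 3-coloring: color 1: [5, 6]; color 2: [4, 9]; color 3: [7, 8].
(χ(G) = 3 ≤ 3.)

Yes, G is 3-colorable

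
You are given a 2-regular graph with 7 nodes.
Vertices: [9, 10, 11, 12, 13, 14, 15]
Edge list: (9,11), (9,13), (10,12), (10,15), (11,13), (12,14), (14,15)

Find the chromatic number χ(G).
χ(G) = 3

Clique number ω(G) = 3 (lower bound: χ ≥ ω).
The clique on [9, 11, 13] has size 3, forcing χ ≥ 3, and the coloring below uses 3 colors, so χ(G) = 3.
A valid 3-coloring: color 1: [12, 13, 15]; color 2: [10, 11, 14]; color 3: [9].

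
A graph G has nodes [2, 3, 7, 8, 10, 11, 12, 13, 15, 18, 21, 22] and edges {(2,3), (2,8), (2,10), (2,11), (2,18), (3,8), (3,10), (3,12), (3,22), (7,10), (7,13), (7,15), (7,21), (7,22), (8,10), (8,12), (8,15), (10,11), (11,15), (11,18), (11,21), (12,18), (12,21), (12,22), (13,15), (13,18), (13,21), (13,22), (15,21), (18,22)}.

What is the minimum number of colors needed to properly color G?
χ(G) = 4

Clique number ω(G) = 4 (lower bound: χ ≥ ω).
The clique on [2, 3, 8, 10] has size 4, forcing χ ≥ 4, and the coloring below uses 4 colors, so χ(G) = 4.
A valid 4-coloring: color 1: [2, 12, 13]; color 2: [7, 8, 11]; color 3: [10, 21, 22]; color 4: [3, 15, 18].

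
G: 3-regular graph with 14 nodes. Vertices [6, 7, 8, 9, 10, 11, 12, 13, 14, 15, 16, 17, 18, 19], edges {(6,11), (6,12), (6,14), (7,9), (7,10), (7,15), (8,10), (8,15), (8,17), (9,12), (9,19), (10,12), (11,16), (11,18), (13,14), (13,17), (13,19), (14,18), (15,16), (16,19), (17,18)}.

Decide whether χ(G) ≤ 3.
Yes, G is 3-colorable

A valid 3-coloring: color 1: [10, 11, 14, 15, 17, 19]; color 2: [7, 8, 12, 13, 16, 18]; color 3: [6, 9].
(χ(G) = 3 ≤ 3.)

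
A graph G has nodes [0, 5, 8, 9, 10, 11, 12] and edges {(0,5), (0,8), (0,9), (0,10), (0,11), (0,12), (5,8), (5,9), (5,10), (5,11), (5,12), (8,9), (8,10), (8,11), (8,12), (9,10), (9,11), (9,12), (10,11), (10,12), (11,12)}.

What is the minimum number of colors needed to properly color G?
Clique number ω(G) = 7 (lower bound: χ ≥ ω).
The clique on [0, 5, 8, 9, 10, 11, 12] has size 7, forcing χ ≥ 7, and the coloring below uses 7 colors, so χ(G) = 7.
A valid 7-coloring: color 1: [5]; color 2: [9]; color 3: [12]; color 4: [0]; color 5: [11]; color 6: [8]; color 7: [10].

χ(G) = 7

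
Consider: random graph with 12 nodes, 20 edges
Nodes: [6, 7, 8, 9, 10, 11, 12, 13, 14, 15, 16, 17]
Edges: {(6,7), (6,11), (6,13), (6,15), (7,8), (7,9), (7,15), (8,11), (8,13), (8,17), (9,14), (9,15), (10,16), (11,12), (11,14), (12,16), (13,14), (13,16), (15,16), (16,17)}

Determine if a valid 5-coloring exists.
Yes, G is 5-colorable

A valid 5-coloring: color 1: [6, 8, 9, 16]; color 2: [10, 11, 13, 15, 17]; color 3: [7, 12, 14].
(χ(G) = 3 ≤ 5.)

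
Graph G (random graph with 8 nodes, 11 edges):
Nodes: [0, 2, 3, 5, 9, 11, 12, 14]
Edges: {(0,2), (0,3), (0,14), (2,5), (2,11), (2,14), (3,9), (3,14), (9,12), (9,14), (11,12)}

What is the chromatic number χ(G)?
Clique number ω(G) = 3 (lower bound: χ ≥ ω).
The clique on [3, 9, 14] has size 3, forcing χ ≥ 3, and the coloring below uses 3 colors, so χ(G) = 3.
A valid 3-coloring: color 1: [2, 3, 12]; color 2: [5, 11, 14]; color 3: [0, 9].

χ(G) = 3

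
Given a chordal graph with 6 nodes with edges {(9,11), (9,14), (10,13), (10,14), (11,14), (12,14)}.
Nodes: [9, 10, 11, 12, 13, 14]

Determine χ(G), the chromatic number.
χ(G) = 3

Clique number ω(G) = 3 (lower bound: χ ≥ ω).
The clique on [9, 11, 14] has size 3, forcing χ ≥ 3, and the coloring below uses 3 colors, so χ(G) = 3.
A valid 3-coloring: color 1: [13, 14]; color 2: [10, 11, 12]; color 3: [9].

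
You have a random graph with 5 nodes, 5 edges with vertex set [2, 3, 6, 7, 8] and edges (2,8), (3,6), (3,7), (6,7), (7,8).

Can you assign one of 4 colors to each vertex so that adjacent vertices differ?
Yes, G is 4-colorable

A valid 4-coloring: color 1: [2, 7]; color 2: [6, 8]; color 3: [3].
(χ(G) = 3 ≤ 4.)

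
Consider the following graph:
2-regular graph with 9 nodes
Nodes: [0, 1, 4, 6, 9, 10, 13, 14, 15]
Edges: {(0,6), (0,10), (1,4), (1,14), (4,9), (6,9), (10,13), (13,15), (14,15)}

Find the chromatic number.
Clique number ω(G) = 2 (lower bound: χ ≥ ω).
Odd cycle [4, 1, 14, 15, 13, 10, 0, 6, 9] needs 3 colors (χ ≥ 3).
The coloring below uses 3 colors, so χ(G) = 3.
A valid 3-coloring: color 1: [4, 6, 10, 15]; color 2: [0, 9, 13, 14]; color 3: [1].

χ(G) = 3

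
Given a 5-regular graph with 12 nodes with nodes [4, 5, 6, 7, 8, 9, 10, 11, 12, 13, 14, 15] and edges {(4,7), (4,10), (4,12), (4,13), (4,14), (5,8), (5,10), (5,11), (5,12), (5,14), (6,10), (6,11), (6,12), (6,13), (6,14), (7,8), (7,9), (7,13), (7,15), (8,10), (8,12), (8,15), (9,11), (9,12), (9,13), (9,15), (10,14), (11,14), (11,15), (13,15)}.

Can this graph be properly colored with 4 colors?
A valid 4-coloring: color 1: [4, 5, 6, 15]; color 2: [8, 9, 14]; color 3: [10, 11, 12, 13]; color 4: [7].
(χ(G) = 4 ≤ 4.)

Yes, G is 4-colorable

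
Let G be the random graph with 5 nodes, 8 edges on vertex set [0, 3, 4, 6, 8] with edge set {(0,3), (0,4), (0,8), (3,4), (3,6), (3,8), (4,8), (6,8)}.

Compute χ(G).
Clique number ω(G) = 4 (lower bound: χ ≥ ω).
The clique on [0, 3, 4, 8] has size 4, forcing χ ≥ 4, and the coloring below uses 4 colors, so χ(G) = 4.
A valid 4-coloring: color 1: [3]; color 2: [8]; color 3: [4, 6]; color 4: [0].

χ(G) = 4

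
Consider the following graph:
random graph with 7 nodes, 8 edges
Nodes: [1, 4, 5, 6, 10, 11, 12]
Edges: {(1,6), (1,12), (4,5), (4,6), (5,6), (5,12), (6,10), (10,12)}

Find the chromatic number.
χ(G) = 3

Clique number ω(G) = 3 (lower bound: χ ≥ ω).
The clique on [4, 5, 6] has size 3, forcing χ ≥ 3, and the coloring below uses 3 colors, so χ(G) = 3.
A valid 3-coloring: color 1: [6, 11, 12]; color 2: [1, 5, 10]; color 3: [4].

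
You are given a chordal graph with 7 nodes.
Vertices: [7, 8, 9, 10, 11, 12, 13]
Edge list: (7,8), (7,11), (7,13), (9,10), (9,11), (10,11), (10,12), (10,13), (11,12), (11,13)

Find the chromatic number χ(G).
Clique number ω(G) = 3 (lower bound: χ ≥ ω).
The clique on [9, 10, 11] has size 3, forcing χ ≥ 3, and the coloring below uses 3 colors, so χ(G) = 3.
A valid 3-coloring: color 1: [8, 11]; color 2: [7, 10]; color 3: [9, 12, 13].

χ(G) = 3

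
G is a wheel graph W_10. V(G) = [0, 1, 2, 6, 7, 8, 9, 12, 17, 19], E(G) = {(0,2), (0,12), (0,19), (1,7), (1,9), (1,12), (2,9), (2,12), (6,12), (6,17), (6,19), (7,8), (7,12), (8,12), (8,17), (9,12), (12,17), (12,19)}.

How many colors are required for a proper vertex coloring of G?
χ(G) = 4

Clique number ω(G) = 3 (lower bound: χ ≥ ω).
Odd cycle [6, 19, 0, 2, 9, 1, 7, 8, 17] needs 3 colors (χ ≥ 3).
Vertex 12 is adjacent to every vertex of [0, 1, 2, 6, 7, 8, 9, 17, 19], which already need 3 colors among themselves, so 12 needs a new color (χ ≥ 4).
The coloring below uses 4 colors, so χ(G) = 4.
A valid 4-coloring: color 1: [12]; color 2: [0, 6, 8, 9]; color 3: [1, 2, 17, 19]; color 4: [7].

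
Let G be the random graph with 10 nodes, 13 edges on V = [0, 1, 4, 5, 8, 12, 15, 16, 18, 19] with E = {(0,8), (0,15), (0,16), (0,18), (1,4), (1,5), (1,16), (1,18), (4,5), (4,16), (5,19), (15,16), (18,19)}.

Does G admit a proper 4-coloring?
Yes, G is 4-colorable

A valid 4-coloring: color 1: [0, 1, 12, 19]; color 2: [5, 8, 16, 18]; color 3: [4, 15].
(χ(G) = 3 ≤ 4.)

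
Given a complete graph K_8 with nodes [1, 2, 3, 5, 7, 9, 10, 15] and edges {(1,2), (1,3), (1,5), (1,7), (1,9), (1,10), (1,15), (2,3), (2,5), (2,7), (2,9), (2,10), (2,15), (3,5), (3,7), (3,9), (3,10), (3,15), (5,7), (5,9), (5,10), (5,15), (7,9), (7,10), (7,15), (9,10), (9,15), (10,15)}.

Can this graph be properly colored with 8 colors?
A valid 8-coloring: color 1: [3]; color 2: [5]; color 3: [7]; color 4: [10]; color 5: [9]; color 6: [15]; color 7: [1]; color 8: [2].
(χ(G) = 8 ≤ 8.)

Yes, G is 8-colorable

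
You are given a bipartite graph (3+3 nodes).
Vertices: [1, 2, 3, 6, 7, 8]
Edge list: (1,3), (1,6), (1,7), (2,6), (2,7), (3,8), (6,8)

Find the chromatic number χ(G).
Clique number ω(G) = 2 (lower bound: χ ≥ ω).
The graph is bipartite (no odd cycle), so 2 colors suffice: χ(G) = 2.
A valid 2-coloring: color 1: [1, 2, 8]; color 2: [3, 6, 7].

χ(G) = 2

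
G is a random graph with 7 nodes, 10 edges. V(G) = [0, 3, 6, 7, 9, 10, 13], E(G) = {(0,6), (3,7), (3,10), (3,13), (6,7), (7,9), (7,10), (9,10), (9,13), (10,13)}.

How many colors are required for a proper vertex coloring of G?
χ(G) = 3

Clique number ω(G) = 3 (lower bound: χ ≥ ω).
The clique on [9, 10, 13] has size 3, forcing χ ≥ 3, and the coloring below uses 3 colors, so χ(G) = 3.
A valid 3-coloring: color 1: [0, 7, 13]; color 2: [6, 10]; color 3: [3, 9].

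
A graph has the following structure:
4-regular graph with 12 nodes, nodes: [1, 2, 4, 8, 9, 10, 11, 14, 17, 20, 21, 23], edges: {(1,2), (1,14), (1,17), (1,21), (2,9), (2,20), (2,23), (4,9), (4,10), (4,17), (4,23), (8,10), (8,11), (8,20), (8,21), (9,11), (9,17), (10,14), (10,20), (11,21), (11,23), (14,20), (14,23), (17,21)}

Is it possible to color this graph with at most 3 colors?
A valid 3-coloring: color 1: [1, 4, 11, 20]; color 2: [9, 10, 21, 23]; color 3: [2, 8, 14, 17].
(χ(G) = 3 ≤ 3.)

Yes, G is 3-colorable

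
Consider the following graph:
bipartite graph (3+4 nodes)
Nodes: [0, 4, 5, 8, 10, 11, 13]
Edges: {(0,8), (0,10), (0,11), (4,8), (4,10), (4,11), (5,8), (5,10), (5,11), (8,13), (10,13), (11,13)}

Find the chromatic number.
Clique number ω(G) = 2 (lower bound: χ ≥ ω).
The graph is bipartite (no odd cycle), so 2 colors suffice: χ(G) = 2.
A valid 2-coloring: color 1: [8, 10, 11]; color 2: [0, 4, 5, 13].

χ(G) = 2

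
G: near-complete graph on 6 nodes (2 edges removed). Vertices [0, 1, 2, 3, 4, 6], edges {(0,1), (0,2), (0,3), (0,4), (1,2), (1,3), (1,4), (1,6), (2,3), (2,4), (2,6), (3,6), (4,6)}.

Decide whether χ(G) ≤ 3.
No, G is not 3-colorable

The clique on vertices [0, 1, 2, 3] has size 4 > 3, so it alone needs 4 colors.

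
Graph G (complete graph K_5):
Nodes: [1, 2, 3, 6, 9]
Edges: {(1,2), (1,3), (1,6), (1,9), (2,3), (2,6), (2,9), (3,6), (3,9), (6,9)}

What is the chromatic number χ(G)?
Clique number ω(G) = 5 (lower bound: χ ≥ ω).
The clique on [1, 2, 3, 6, 9] has size 5, forcing χ ≥ 5, and the coloring below uses 5 colors, so χ(G) = 5.
A valid 5-coloring: color 1: [2]; color 2: [9]; color 3: [1]; color 4: [6]; color 5: [3].

χ(G) = 5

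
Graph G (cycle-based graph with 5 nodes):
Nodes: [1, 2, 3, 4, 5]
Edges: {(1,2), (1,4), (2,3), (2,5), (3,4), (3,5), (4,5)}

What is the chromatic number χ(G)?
χ(G) = 3

Clique number ω(G) = 3 (lower bound: χ ≥ ω).
The clique on [2, 3, 5] has size 3, forcing χ ≥ 3, and the coloring below uses 3 colors, so χ(G) = 3.
A valid 3-coloring: color 1: [2, 4]; color 2: [1, 3]; color 3: [5].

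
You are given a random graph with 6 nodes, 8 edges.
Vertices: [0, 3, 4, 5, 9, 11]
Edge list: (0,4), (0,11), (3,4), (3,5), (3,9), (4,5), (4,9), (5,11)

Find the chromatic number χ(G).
χ(G) = 3

Clique number ω(G) = 3 (lower bound: χ ≥ ω).
The clique on [3, 4, 9] has size 3, forcing χ ≥ 3, and the coloring below uses 3 colors, so χ(G) = 3.
A valid 3-coloring: color 1: [4, 11]; color 2: [0, 3]; color 3: [5, 9].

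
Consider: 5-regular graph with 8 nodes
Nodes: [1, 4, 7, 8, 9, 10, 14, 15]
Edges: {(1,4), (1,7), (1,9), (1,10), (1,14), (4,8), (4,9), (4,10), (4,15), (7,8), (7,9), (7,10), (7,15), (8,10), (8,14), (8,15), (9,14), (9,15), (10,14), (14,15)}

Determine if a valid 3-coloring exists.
No, G is not 3-colorable

Odd cycle [8, 10, 1, 9, 15] needs 3 colors (χ ≥ 3).
Vertex 4 is adjacent to every vertex of [1, 8, 9, 10, 15], which already need 3 colors among themselves, so 4 needs a new color (χ ≥ 4).
Hence χ(G) ≥ 4 > 3, so no proper 3-coloring exists.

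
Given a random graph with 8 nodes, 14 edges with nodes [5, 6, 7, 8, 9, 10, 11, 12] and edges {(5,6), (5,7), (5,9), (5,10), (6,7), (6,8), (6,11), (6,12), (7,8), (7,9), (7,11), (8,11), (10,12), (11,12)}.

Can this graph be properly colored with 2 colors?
The clique on vertices [6, 7, 8, 11] has size 4 > 2, so it alone needs 4 colors.

No, G is not 2-colorable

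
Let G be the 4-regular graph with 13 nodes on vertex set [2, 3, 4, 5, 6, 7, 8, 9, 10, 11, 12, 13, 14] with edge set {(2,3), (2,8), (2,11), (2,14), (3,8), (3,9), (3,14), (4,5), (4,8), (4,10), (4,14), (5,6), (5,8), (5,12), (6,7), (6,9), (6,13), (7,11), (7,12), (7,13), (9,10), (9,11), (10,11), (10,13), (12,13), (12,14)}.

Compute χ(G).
χ(G) = 3

Clique number ω(G) = 3 (lower bound: χ ≥ ω).
The clique on [2, 3, 8] has size 3, forcing χ ≥ 3, and the coloring below uses 3 colors, so χ(G) = 3.
A valid 3-coloring: color 1: [8, 9, 13, 14]; color 2: [3, 4, 6, 11, 12]; color 3: [2, 5, 7, 10].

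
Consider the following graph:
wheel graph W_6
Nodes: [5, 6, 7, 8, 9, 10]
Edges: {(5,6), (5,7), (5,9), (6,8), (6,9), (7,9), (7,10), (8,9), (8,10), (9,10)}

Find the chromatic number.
Clique number ω(G) = 3 (lower bound: χ ≥ ω).
Odd cycle [6, 5, 7, 10, 8] needs 3 colors (χ ≥ 3).
Vertex 9 is adjacent to every vertex of [5, 6, 7, 8, 10], which already need 3 colors among themselves, so 9 needs a new color (χ ≥ 4).
The coloring below uses 4 colors, so χ(G) = 4.
A valid 4-coloring: color 1: [9]; color 2: [6, 10]; color 3: [5, 8]; color 4: [7].

χ(G) = 4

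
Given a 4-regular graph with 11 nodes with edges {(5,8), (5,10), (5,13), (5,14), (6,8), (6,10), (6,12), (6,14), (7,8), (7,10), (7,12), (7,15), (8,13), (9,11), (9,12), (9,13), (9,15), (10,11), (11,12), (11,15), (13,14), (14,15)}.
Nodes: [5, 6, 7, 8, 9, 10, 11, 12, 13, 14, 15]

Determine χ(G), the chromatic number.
χ(G) = 3

Clique number ω(G) = 3 (lower bound: χ ≥ ω).
The clique on [5, 8, 13] has size 3, forcing χ ≥ 3, and the coloring below uses 3 colors, so χ(G) = 3.
A valid 3-coloring: color 1: [8, 11, 14]; color 2: [5, 6, 7, 9]; color 3: [10, 12, 13, 15].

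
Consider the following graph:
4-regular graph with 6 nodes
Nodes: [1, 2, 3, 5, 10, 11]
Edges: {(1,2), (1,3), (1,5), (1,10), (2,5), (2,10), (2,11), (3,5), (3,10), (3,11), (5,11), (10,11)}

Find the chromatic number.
χ(G) = 3

Clique number ω(G) = 3 (lower bound: χ ≥ ω).
The clique on [1, 2, 10] has size 3, forcing χ ≥ 3, and the coloring below uses 3 colors, so χ(G) = 3.
A valid 3-coloring: color 1: [1, 11]; color 2: [5, 10]; color 3: [2, 3].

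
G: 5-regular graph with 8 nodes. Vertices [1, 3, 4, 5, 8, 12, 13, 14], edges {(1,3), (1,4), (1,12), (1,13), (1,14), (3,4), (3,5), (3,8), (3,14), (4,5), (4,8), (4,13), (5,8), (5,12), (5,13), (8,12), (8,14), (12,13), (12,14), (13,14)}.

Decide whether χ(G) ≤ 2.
The clique on vertices [3, 4, 5, 8] has size 4 > 2, so it alone needs 4 colors.

No, G is not 2-colorable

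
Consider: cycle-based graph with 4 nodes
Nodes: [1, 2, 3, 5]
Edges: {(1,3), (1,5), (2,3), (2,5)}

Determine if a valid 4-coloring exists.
A valid 4-coloring: color 1: [3, 5]; color 2: [1, 2].
(χ(G) = 2 ≤ 4.)

Yes, G is 4-colorable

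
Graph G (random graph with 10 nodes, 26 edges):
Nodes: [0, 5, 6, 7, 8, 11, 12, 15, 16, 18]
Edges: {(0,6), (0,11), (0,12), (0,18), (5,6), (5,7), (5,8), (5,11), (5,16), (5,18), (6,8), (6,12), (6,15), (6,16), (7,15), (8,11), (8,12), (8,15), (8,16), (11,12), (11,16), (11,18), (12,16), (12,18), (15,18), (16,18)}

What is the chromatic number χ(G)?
Clique number ω(G) = 4 (lower bound: χ ≥ ω).
The clique on [0, 11, 12, 18] has size 4, forcing χ ≥ 4, and the coloring below uses 4 colors, so χ(G) = 4.
A valid 4-coloring: color 1: [6, 7, 11]; color 2: [5, 12, 15]; color 3: [8, 18]; color 4: [0, 16].

χ(G) = 4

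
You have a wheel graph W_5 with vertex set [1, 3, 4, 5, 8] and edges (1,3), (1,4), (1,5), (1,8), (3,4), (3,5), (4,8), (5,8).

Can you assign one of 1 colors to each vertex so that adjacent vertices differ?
The clique on vertices [1, 4, 8] has size 3 > 1, so it alone needs 3 colors.

No, G is not 1-colorable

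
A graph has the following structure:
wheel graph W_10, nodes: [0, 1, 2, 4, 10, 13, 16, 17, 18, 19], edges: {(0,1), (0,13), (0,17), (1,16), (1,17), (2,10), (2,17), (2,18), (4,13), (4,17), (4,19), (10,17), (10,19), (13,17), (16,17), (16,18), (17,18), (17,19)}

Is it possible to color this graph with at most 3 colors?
Odd cycle [1, 16, 18, 2, 10, 19, 4, 13, 0] needs 3 colors (χ ≥ 3).
Vertex 17 is adjacent to every vertex of [0, 1, 2, 4, 10, 13, 16, 18, 19], which already need 3 colors among themselves, so 17 needs a new color (χ ≥ 4).
Hence χ(G) ≥ 4 > 3, so no proper 3-coloring exists.

No, G is not 3-colorable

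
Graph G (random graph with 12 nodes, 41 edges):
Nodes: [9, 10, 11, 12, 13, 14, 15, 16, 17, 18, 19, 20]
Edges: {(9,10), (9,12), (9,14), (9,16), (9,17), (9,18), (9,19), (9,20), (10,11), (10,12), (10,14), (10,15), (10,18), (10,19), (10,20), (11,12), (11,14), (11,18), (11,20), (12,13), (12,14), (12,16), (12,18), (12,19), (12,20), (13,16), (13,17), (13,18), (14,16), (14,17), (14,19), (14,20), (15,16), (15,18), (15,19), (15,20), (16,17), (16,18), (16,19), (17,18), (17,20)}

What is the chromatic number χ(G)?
χ(G) = 5

Clique number ω(G) = 5 (lower bound: χ ≥ ω).
The clique on [9, 12, 14, 16, 19] has size 5, forcing χ ≥ 5, and the coloring below uses 5 colors, so χ(G) = 5.
A valid 5-coloring: color 1: [12, 15, 17]; color 2: [9, 11, 13]; color 3: [14, 18]; color 4: [10, 16]; color 5: [19, 20].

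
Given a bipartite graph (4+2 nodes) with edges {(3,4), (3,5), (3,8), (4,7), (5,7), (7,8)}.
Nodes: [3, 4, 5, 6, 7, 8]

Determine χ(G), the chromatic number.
Clique number ω(G) = 2 (lower bound: χ ≥ ω).
The graph is bipartite (no odd cycle), so 2 colors suffice: χ(G) = 2.
A valid 2-coloring: color 1: [3, 6, 7]; color 2: [4, 5, 8].

χ(G) = 2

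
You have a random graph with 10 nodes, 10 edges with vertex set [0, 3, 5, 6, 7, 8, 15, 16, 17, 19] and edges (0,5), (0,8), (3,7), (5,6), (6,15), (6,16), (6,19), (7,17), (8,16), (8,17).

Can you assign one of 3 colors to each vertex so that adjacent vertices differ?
A valid 3-coloring: color 1: [6, 7, 8]; color 2: [0, 3, 15, 16, 17, 19]; color 3: [5].
(χ(G) = 3 ≤ 3.)

Yes, G is 3-colorable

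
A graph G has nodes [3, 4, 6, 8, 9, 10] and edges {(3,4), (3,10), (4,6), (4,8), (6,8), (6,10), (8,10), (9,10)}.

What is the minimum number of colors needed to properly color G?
Clique number ω(G) = 3 (lower bound: χ ≥ ω).
The clique on [6, 8, 10] has size 3, forcing χ ≥ 3, and the coloring below uses 3 colors, so χ(G) = 3.
A valid 3-coloring: color 1: [4, 10]; color 2: [3, 8, 9]; color 3: [6].

χ(G) = 3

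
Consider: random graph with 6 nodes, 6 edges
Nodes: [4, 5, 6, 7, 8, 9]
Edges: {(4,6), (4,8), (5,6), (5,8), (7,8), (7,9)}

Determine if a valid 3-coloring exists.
A valid 3-coloring: color 1: [6, 8, 9]; color 2: [4, 5, 7].
(χ(G) = 2 ≤ 3.)

Yes, G is 3-colorable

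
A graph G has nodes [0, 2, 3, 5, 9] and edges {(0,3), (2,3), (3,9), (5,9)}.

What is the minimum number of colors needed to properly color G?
χ(G) = 2

Clique number ω(G) = 2 (lower bound: χ ≥ ω).
The graph is bipartite (no odd cycle), so 2 colors suffice: χ(G) = 2.
A valid 2-coloring: color 1: [3, 5]; color 2: [0, 2, 9].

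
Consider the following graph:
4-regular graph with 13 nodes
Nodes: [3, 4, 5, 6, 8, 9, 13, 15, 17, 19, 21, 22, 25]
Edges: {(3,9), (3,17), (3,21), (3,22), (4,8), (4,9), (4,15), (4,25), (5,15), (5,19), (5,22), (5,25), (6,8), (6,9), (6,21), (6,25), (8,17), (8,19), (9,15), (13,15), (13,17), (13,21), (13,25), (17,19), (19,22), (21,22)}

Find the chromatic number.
χ(G) = 3

Clique number ω(G) = 3 (lower bound: χ ≥ ω).
The clique on [3, 21, 22] has size 3, forcing χ ≥ 3, and the coloring below uses 3 colors, so χ(G) = 3.
A valid 3-coloring: color 1: [5, 8, 9, 21]; color 2: [3, 4, 6, 13, 19]; color 3: [15, 17, 22, 25].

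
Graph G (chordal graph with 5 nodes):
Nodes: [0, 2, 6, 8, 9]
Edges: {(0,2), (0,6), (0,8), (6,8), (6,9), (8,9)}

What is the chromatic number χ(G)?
χ(G) = 3

Clique number ω(G) = 3 (lower bound: χ ≥ ω).
The clique on [0, 6, 8] has size 3, forcing χ ≥ 3, and the coloring below uses 3 colors, so χ(G) = 3.
A valid 3-coloring: color 1: [2, 6]; color 2: [0, 9]; color 3: [8].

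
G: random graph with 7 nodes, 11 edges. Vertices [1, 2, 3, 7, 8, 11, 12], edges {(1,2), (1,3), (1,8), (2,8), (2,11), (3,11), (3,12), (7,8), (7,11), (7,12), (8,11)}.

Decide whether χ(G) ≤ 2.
No, G is not 2-colorable

The clique on vertices [1, 2, 8] has size 3 > 2, so it alone needs 3 colors.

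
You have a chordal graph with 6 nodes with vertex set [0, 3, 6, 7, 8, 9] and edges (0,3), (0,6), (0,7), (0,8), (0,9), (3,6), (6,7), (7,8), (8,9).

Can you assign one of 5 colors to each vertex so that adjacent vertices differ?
Yes, G is 5-colorable

A valid 5-coloring: color 1: [0]; color 2: [3, 7, 9]; color 3: [6, 8].
(χ(G) = 3 ≤ 5.)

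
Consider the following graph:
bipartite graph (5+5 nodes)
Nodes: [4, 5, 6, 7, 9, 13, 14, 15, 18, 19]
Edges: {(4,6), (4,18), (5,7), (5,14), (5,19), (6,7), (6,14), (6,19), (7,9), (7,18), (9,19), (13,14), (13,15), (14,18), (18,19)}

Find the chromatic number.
χ(G) = 2

Clique number ω(G) = 2 (lower bound: χ ≥ ω).
The graph is bipartite (no odd cycle), so 2 colors suffice: χ(G) = 2.
A valid 2-coloring: color 1: [4, 7, 14, 15, 19]; color 2: [5, 6, 9, 13, 18].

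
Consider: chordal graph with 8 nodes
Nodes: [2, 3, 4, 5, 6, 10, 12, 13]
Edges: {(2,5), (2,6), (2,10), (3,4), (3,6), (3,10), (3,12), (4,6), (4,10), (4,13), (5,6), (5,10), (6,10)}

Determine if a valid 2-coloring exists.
The clique on vertices [2, 5, 6, 10] has size 4 > 2, so it alone needs 4 colors.

No, G is not 2-colorable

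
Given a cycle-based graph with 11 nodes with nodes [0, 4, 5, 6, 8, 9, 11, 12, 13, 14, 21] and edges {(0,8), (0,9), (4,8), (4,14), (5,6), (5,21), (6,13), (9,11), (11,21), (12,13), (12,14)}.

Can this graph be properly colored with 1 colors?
No, G is not 1-colorable

Edge (0,8) forces its endpoints to differ, so 1 color is not enough.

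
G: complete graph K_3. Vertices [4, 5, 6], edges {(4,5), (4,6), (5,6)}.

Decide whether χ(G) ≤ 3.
A valid 3-coloring: color 1: [6]; color 2: [5]; color 3: [4].
(χ(G) = 3 ≤ 3.)

Yes, G is 3-colorable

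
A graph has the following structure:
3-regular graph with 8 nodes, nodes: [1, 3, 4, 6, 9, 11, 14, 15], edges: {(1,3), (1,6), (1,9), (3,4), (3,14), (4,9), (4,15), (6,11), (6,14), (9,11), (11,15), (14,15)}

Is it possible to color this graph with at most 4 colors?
A valid 4-coloring: color 1: [1, 4, 11, 14]; color 2: [3, 6, 9, 15].
(χ(G) = 2 ≤ 4.)

Yes, G is 4-colorable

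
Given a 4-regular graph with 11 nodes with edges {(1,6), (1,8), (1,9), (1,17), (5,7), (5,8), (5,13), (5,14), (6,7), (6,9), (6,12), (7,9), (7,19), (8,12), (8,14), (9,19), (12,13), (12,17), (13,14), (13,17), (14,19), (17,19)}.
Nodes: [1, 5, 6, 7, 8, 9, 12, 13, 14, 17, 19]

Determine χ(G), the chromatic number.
χ(G) = 3

Clique number ω(G) = 3 (lower bound: χ ≥ ω).
The clique on [1, 6, 9] has size 3, forcing χ ≥ 3, and the coloring below uses 3 colors, so χ(G) = 3.
A valid 3-coloring: color 1: [6, 8, 13, 19]; color 2: [5, 9, 17]; color 3: [1, 7, 12, 14].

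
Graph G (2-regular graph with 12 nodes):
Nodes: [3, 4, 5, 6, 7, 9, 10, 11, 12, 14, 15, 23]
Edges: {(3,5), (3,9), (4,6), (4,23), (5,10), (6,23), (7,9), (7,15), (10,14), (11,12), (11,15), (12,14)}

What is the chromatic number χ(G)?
Clique number ω(G) = 3 (lower bound: χ ≥ ω).
The clique on [4, 6, 23] has size 3, forcing χ ≥ 3, and the coloring below uses 3 colors, so χ(G) = 3.
A valid 3-coloring: color 1: [5, 9, 11, 14, 23]; color 2: [3, 6, 10, 12, 15]; color 3: [4, 7].

χ(G) = 3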